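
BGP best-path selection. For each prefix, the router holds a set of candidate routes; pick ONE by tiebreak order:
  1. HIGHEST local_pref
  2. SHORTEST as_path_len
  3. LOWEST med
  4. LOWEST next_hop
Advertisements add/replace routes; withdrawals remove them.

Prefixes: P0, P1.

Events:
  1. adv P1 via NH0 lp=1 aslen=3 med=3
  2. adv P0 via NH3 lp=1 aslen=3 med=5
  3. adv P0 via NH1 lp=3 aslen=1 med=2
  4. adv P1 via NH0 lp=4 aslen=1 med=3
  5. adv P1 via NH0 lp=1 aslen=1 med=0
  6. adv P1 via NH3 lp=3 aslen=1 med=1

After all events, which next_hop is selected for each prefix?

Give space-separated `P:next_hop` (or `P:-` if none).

Answer: P0:NH1 P1:NH3

Derivation:
Op 1: best P0=- P1=NH0
Op 2: best P0=NH3 P1=NH0
Op 3: best P0=NH1 P1=NH0
Op 4: best P0=NH1 P1=NH0
Op 5: best P0=NH1 P1=NH0
Op 6: best P0=NH1 P1=NH3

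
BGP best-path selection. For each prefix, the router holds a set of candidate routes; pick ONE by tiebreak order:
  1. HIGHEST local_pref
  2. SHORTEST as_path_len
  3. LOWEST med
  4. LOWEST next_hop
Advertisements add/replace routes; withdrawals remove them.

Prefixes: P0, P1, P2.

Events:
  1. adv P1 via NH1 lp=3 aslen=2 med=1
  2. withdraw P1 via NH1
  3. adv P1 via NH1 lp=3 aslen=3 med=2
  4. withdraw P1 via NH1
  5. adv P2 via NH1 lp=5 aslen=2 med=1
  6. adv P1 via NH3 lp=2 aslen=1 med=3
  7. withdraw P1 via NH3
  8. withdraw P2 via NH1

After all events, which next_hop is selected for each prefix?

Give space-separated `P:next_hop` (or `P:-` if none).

Op 1: best P0=- P1=NH1 P2=-
Op 2: best P0=- P1=- P2=-
Op 3: best P0=- P1=NH1 P2=-
Op 4: best P0=- P1=- P2=-
Op 5: best P0=- P1=- P2=NH1
Op 6: best P0=- P1=NH3 P2=NH1
Op 7: best P0=- P1=- P2=NH1
Op 8: best P0=- P1=- P2=-

Answer: P0:- P1:- P2:-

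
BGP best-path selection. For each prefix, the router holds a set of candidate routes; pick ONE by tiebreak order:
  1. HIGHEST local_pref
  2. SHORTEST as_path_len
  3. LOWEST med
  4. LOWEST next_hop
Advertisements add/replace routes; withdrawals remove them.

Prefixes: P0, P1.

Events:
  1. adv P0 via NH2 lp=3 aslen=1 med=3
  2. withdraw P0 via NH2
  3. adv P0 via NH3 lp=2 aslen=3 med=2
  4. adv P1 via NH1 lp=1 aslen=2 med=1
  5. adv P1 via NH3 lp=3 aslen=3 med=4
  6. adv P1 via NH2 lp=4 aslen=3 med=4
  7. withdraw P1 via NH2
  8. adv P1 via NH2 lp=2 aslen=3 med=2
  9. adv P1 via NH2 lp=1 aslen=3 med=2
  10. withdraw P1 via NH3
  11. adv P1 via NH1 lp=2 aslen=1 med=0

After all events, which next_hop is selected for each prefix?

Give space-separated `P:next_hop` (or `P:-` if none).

Op 1: best P0=NH2 P1=-
Op 2: best P0=- P1=-
Op 3: best P0=NH3 P1=-
Op 4: best P0=NH3 P1=NH1
Op 5: best P0=NH3 P1=NH3
Op 6: best P0=NH3 P1=NH2
Op 7: best P0=NH3 P1=NH3
Op 8: best P0=NH3 P1=NH3
Op 9: best P0=NH3 P1=NH3
Op 10: best P0=NH3 P1=NH1
Op 11: best P0=NH3 P1=NH1

Answer: P0:NH3 P1:NH1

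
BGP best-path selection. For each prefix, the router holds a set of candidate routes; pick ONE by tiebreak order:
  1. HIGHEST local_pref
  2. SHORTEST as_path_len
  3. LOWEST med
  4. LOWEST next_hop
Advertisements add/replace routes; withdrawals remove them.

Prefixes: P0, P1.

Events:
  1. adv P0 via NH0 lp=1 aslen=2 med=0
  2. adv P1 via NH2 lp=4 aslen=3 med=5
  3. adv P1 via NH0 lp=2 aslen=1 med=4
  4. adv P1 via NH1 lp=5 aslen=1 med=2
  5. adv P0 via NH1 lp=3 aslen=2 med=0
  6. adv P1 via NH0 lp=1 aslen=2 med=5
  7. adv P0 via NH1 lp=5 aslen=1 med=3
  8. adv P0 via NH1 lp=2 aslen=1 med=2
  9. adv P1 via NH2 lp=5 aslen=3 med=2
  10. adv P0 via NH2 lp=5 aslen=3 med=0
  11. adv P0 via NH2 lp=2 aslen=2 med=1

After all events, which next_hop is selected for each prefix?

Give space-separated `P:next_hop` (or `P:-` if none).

Op 1: best P0=NH0 P1=-
Op 2: best P0=NH0 P1=NH2
Op 3: best P0=NH0 P1=NH2
Op 4: best P0=NH0 P1=NH1
Op 5: best P0=NH1 P1=NH1
Op 6: best P0=NH1 P1=NH1
Op 7: best P0=NH1 P1=NH1
Op 8: best P0=NH1 P1=NH1
Op 9: best P0=NH1 P1=NH1
Op 10: best P0=NH2 P1=NH1
Op 11: best P0=NH1 P1=NH1

Answer: P0:NH1 P1:NH1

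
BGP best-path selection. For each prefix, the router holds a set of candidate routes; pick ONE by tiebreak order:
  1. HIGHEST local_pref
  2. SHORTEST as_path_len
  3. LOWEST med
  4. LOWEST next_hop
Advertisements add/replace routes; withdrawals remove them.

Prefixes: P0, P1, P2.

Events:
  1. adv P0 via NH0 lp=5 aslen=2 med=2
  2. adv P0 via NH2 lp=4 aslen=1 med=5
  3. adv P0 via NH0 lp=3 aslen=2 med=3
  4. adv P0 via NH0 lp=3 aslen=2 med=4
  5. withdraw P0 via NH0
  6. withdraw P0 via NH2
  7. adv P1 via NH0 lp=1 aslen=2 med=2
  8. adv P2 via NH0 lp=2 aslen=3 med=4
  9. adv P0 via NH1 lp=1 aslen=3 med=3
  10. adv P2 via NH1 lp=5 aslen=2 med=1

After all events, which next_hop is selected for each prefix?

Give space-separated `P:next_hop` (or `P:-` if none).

Op 1: best P0=NH0 P1=- P2=-
Op 2: best P0=NH0 P1=- P2=-
Op 3: best P0=NH2 P1=- P2=-
Op 4: best P0=NH2 P1=- P2=-
Op 5: best P0=NH2 P1=- P2=-
Op 6: best P0=- P1=- P2=-
Op 7: best P0=- P1=NH0 P2=-
Op 8: best P0=- P1=NH0 P2=NH0
Op 9: best P0=NH1 P1=NH0 P2=NH0
Op 10: best P0=NH1 P1=NH0 P2=NH1

Answer: P0:NH1 P1:NH0 P2:NH1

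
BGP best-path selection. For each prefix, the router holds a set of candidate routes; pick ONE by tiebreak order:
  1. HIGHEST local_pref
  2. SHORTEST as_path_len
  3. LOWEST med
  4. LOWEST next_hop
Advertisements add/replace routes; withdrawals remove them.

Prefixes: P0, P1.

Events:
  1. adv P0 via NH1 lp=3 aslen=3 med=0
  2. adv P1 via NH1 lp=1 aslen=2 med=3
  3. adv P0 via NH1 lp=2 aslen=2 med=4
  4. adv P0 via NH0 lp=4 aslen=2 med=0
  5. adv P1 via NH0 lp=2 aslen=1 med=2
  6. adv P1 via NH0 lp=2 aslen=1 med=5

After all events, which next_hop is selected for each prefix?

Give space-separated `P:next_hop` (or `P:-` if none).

Op 1: best P0=NH1 P1=-
Op 2: best P0=NH1 P1=NH1
Op 3: best P0=NH1 P1=NH1
Op 4: best P0=NH0 P1=NH1
Op 5: best P0=NH0 P1=NH0
Op 6: best P0=NH0 P1=NH0

Answer: P0:NH0 P1:NH0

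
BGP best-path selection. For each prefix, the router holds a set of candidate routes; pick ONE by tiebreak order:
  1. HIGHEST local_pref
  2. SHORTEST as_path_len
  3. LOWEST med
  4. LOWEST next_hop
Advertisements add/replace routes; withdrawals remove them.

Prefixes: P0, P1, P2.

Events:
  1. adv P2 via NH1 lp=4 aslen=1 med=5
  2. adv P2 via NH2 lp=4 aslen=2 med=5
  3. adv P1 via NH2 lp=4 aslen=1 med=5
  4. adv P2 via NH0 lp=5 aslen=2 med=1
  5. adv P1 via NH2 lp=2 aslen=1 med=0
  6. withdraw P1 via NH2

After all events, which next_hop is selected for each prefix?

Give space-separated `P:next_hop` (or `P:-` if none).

Answer: P0:- P1:- P2:NH0

Derivation:
Op 1: best P0=- P1=- P2=NH1
Op 2: best P0=- P1=- P2=NH1
Op 3: best P0=- P1=NH2 P2=NH1
Op 4: best P0=- P1=NH2 P2=NH0
Op 5: best P0=- P1=NH2 P2=NH0
Op 6: best P0=- P1=- P2=NH0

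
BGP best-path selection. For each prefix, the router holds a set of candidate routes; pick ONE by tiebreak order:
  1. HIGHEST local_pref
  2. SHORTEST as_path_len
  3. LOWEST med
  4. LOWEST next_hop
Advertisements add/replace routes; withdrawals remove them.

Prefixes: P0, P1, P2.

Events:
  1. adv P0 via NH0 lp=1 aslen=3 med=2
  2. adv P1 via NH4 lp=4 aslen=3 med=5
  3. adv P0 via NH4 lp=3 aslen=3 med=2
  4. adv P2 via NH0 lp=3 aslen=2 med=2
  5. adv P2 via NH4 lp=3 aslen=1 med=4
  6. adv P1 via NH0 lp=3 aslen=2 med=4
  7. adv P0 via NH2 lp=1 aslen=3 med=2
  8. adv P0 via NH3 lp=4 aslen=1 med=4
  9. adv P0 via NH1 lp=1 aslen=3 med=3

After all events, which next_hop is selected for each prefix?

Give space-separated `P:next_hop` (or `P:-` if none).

Answer: P0:NH3 P1:NH4 P2:NH4

Derivation:
Op 1: best P0=NH0 P1=- P2=-
Op 2: best P0=NH0 P1=NH4 P2=-
Op 3: best P0=NH4 P1=NH4 P2=-
Op 4: best P0=NH4 P1=NH4 P2=NH0
Op 5: best P0=NH4 P1=NH4 P2=NH4
Op 6: best P0=NH4 P1=NH4 P2=NH4
Op 7: best P0=NH4 P1=NH4 P2=NH4
Op 8: best P0=NH3 P1=NH4 P2=NH4
Op 9: best P0=NH3 P1=NH4 P2=NH4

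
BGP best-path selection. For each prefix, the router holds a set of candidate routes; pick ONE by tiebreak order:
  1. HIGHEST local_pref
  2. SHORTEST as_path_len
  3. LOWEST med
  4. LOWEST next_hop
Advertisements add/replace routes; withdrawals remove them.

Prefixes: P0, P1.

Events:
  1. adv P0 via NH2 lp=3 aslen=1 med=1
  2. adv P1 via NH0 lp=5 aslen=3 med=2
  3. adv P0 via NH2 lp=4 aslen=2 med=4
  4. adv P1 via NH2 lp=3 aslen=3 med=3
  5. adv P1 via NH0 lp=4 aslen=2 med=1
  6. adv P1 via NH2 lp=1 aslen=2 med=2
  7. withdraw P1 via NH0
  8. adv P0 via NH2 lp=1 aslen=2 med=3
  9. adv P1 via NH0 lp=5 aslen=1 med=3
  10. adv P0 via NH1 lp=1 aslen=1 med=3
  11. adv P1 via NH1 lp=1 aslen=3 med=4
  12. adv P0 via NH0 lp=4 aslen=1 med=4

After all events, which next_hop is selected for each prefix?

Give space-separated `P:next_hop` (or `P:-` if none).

Op 1: best P0=NH2 P1=-
Op 2: best P0=NH2 P1=NH0
Op 3: best P0=NH2 P1=NH0
Op 4: best P0=NH2 P1=NH0
Op 5: best P0=NH2 P1=NH0
Op 6: best P0=NH2 P1=NH0
Op 7: best P0=NH2 P1=NH2
Op 8: best P0=NH2 P1=NH2
Op 9: best P0=NH2 P1=NH0
Op 10: best P0=NH1 P1=NH0
Op 11: best P0=NH1 P1=NH0
Op 12: best P0=NH0 P1=NH0

Answer: P0:NH0 P1:NH0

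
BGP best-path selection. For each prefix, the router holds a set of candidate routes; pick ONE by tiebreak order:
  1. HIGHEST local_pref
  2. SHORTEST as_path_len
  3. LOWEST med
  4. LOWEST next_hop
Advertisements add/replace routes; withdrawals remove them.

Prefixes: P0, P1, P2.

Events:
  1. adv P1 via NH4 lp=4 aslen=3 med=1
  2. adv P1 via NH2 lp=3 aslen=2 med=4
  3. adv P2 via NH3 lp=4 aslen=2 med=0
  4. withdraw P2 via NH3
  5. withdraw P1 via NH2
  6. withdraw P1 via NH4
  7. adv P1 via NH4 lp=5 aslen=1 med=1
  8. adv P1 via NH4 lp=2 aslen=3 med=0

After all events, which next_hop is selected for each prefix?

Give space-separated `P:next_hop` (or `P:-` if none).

Answer: P0:- P1:NH4 P2:-

Derivation:
Op 1: best P0=- P1=NH4 P2=-
Op 2: best P0=- P1=NH4 P2=-
Op 3: best P0=- P1=NH4 P2=NH3
Op 4: best P0=- P1=NH4 P2=-
Op 5: best P0=- P1=NH4 P2=-
Op 6: best P0=- P1=- P2=-
Op 7: best P0=- P1=NH4 P2=-
Op 8: best P0=- P1=NH4 P2=-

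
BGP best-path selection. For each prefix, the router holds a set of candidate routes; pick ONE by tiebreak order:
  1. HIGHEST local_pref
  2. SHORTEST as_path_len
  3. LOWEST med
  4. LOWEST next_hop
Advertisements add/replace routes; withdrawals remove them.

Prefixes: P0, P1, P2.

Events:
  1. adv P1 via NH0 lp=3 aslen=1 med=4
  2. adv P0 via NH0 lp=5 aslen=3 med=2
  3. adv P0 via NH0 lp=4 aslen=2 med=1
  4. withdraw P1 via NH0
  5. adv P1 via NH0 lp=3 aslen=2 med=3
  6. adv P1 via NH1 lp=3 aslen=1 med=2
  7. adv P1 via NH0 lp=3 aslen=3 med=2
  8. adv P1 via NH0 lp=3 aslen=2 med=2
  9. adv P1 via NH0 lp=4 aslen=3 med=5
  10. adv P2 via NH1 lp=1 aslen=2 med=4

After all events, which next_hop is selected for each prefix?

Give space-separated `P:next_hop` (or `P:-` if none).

Answer: P0:NH0 P1:NH0 P2:NH1

Derivation:
Op 1: best P0=- P1=NH0 P2=-
Op 2: best P0=NH0 P1=NH0 P2=-
Op 3: best P0=NH0 P1=NH0 P2=-
Op 4: best P0=NH0 P1=- P2=-
Op 5: best P0=NH0 P1=NH0 P2=-
Op 6: best P0=NH0 P1=NH1 P2=-
Op 7: best P0=NH0 P1=NH1 P2=-
Op 8: best P0=NH0 P1=NH1 P2=-
Op 9: best P0=NH0 P1=NH0 P2=-
Op 10: best P0=NH0 P1=NH0 P2=NH1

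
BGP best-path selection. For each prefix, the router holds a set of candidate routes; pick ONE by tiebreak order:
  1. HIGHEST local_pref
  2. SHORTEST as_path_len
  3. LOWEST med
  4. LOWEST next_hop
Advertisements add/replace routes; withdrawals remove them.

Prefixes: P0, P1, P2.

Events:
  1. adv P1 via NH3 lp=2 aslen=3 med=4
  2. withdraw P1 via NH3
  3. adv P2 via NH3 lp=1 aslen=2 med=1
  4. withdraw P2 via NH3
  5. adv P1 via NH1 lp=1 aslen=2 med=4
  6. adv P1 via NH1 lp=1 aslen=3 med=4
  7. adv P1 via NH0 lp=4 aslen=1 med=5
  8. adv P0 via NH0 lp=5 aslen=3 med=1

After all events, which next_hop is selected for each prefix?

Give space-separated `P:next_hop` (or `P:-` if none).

Op 1: best P0=- P1=NH3 P2=-
Op 2: best P0=- P1=- P2=-
Op 3: best P0=- P1=- P2=NH3
Op 4: best P0=- P1=- P2=-
Op 5: best P0=- P1=NH1 P2=-
Op 6: best P0=- P1=NH1 P2=-
Op 7: best P0=- P1=NH0 P2=-
Op 8: best P0=NH0 P1=NH0 P2=-

Answer: P0:NH0 P1:NH0 P2:-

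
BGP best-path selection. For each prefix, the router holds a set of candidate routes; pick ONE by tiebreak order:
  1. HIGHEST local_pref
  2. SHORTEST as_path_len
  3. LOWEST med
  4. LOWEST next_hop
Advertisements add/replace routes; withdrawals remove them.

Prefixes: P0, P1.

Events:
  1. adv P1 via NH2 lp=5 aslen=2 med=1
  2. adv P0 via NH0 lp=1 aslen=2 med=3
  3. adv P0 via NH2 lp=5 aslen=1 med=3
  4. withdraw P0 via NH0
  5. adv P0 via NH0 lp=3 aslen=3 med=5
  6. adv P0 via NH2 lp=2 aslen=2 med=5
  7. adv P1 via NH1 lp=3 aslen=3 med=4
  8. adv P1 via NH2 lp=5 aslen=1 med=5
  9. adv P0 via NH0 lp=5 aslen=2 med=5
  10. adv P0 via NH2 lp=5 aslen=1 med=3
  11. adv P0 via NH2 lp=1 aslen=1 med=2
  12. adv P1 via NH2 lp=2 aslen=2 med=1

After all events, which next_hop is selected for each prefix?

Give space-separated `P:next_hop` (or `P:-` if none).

Op 1: best P0=- P1=NH2
Op 2: best P0=NH0 P1=NH2
Op 3: best P0=NH2 P1=NH2
Op 4: best P0=NH2 P1=NH2
Op 5: best P0=NH2 P1=NH2
Op 6: best P0=NH0 P1=NH2
Op 7: best P0=NH0 P1=NH2
Op 8: best P0=NH0 P1=NH2
Op 9: best P0=NH0 P1=NH2
Op 10: best P0=NH2 P1=NH2
Op 11: best P0=NH0 P1=NH2
Op 12: best P0=NH0 P1=NH1

Answer: P0:NH0 P1:NH1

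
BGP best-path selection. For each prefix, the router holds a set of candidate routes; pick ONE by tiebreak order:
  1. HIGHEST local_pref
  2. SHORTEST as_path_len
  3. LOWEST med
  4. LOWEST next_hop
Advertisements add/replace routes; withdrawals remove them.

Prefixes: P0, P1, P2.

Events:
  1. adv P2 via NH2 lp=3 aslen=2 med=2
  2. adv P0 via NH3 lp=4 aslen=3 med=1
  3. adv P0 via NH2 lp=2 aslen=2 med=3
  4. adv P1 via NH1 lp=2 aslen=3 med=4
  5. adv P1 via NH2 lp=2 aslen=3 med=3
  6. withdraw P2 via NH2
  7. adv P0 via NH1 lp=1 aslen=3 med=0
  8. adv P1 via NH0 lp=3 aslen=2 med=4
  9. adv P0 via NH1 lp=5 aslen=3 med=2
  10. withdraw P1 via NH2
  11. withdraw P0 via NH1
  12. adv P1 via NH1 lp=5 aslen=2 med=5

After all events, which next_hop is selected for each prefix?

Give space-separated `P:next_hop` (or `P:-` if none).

Answer: P0:NH3 P1:NH1 P2:-

Derivation:
Op 1: best P0=- P1=- P2=NH2
Op 2: best P0=NH3 P1=- P2=NH2
Op 3: best P0=NH3 P1=- P2=NH2
Op 4: best P0=NH3 P1=NH1 P2=NH2
Op 5: best P0=NH3 P1=NH2 P2=NH2
Op 6: best P0=NH3 P1=NH2 P2=-
Op 7: best P0=NH3 P1=NH2 P2=-
Op 8: best P0=NH3 P1=NH0 P2=-
Op 9: best P0=NH1 P1=NH0 P2=-
Op 10: best P0=NH1 P1=NH0 P2=-
Op 11: best P0=NH3 P1=NH0 P2=-
Op 12: best P0=NH3 P1=NH1 P2=-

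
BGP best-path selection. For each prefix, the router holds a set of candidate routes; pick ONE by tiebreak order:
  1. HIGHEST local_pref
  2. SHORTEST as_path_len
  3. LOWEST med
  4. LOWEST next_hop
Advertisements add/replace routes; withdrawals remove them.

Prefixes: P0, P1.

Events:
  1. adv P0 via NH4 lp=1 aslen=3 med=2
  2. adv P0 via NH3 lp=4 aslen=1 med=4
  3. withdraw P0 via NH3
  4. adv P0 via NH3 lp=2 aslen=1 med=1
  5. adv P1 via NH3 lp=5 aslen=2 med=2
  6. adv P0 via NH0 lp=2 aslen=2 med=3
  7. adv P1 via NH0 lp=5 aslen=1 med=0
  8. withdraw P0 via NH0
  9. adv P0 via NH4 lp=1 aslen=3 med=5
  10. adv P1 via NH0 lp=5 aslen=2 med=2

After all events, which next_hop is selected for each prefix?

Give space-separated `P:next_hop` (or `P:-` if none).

Op 1: best P0=NH4 P1=-
Op 2: best P0=NH3 P1=-
Op 3: best P0=NH4 P1=-
Op 4: best P0=NH3 P1=-
Op 5: best P0=NH3 P1=NH3
Op 6: best P0=NH3 P1=NH3
Op 7: best P0=NH3 P1=NH0
Op 8: best P0=NH3 P1=NH0
Op 9: best P0=NH3 P1=NH0
Op 10: best P0=NH3 P1=NH0

Answer: P0:NH3 P1:NH0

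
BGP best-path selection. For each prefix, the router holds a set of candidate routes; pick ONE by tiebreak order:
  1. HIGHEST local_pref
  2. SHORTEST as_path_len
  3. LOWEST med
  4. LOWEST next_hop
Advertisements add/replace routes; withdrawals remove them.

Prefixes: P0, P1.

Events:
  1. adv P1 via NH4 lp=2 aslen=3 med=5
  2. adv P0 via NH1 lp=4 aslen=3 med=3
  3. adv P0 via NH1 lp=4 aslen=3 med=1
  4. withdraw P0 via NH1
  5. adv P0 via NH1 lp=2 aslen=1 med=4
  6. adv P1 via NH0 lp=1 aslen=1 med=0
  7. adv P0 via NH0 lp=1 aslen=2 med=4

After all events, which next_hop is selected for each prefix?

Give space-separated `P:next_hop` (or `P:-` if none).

Op 1: best P0=- P1=NH4
Op 2: best P0=NH1 P1=NH4
Op 3: best P0=NH1 P1=NH4
Op 4: best P0=- P1=NH4
Op 5: best P0=NH1 P1=NH4
Op 6: best P0=NH1 P1=NH4
Op 7: best P0=NH1 P1=NH4

Answer: P0:NH1 P1:NH4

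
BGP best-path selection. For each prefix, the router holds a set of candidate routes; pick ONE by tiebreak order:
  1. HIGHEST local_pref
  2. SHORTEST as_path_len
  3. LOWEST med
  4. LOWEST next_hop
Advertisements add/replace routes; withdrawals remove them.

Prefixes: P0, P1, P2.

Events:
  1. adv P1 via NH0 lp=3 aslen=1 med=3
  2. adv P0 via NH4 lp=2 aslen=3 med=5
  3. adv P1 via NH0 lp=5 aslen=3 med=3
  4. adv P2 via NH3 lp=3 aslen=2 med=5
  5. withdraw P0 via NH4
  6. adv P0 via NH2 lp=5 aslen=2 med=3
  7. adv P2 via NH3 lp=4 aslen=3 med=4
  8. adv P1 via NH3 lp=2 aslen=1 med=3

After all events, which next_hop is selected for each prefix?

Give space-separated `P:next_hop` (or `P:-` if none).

Answer: P0:NH2 P1:NH0 P2:NH3

Derivation:
Op 1: best P0=- P1=NH0 P2=-
Op 2: best P0=NH4 P1=NH0 P2=-
Op 3: best P0=NH4 P1=NH0 P2=-
Op 4: best P0=NH4 P1=NH0 P2=NH3
Op 5: best P0=- P1=NH0 P2=NH3
Op 6: best P0=NH2 P1=NH0 P2=NH3
Op 7: best P0=NH2 P1=NH0 P2=NH3
Op 8: best P0=NH2 P1=NH0 P2=NH3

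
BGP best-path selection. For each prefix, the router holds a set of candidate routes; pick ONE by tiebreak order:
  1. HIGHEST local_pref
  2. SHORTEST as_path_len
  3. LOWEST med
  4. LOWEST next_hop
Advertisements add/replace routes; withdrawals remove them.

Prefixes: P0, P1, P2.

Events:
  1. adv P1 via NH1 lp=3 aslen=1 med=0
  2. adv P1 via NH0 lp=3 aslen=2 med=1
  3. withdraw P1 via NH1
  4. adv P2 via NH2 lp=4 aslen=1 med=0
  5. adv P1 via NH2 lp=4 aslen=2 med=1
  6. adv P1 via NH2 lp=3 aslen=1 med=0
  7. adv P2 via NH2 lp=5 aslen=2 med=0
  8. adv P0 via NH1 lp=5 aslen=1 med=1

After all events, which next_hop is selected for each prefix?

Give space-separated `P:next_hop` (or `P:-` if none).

Op 1: best P0=- P1=NH1 P2=-
Op 2: best P0=- P1=NH1 P2=-
Op 3: best P0=- P1=NH0 P2=-
Op 4: best P0=- P1=NH0 P2=NH2
Op 5: best P0=- P1=NH2 P2=NH2
Op 6: best P0=- P1=NH2 P2=NH2
Op 7: best P0=- P1=NH2 P2=NH2
Op 8: best P0=NH1 P1=NH2 P2=NH2

Answer: P0:NH1 P1:NH2 P2:NH2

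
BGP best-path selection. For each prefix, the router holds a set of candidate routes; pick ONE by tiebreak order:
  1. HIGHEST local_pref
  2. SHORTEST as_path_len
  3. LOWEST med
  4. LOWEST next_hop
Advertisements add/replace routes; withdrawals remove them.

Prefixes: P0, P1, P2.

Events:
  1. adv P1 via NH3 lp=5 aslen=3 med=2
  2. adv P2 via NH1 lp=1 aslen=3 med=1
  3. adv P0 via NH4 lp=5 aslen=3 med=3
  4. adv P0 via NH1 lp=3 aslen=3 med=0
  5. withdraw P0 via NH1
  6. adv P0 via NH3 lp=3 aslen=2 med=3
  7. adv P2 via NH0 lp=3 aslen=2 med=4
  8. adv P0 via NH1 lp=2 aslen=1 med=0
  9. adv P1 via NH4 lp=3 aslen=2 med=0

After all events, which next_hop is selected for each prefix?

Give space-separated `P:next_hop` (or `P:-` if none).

Answer: P0:NH4 P1:NH3 P2:NH0

Derivation:
Op 1: best P0=- P1=NH3 P2=-
Op 2: best P0=- P1=NH3 P2=NH1
Op 3: best P0=NH4 P1=NH3 P2=NH1
Op 4: best P0=NH4 P1=NH3 P2=NH1
Op 5: best P0=NH4 P1=NH3 P2=NH1
Op 6: best P0=NH4 P1=NH3 P2=NH1
Op 7: best P0=NH4 P1=NH3 P2=NH0
Op 8: best P0=NH4 P1=NH3 P2=NH0
Op 9: best P0=NH4 P1=NH3 P2=NH0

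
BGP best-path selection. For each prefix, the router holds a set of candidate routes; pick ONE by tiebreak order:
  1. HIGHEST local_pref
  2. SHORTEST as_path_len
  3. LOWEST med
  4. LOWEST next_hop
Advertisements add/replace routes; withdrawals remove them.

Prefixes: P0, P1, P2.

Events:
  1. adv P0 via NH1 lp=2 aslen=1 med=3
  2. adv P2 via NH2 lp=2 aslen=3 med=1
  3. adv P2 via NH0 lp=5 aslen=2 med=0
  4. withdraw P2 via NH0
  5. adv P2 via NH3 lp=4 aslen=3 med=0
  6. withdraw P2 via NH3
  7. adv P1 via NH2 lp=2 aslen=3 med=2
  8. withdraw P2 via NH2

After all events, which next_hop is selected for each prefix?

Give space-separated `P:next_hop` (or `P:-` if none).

Answer: P0:NH1 P1:NH2 P2:-

Derivation:
Op 1: best P0=NH1 P1=- P2=-
Op 2: best P0=NH1 P1=- P2=NH2
Op 3: best P0=NH1 P1=- P2=NH0
Op 4: best P0=NH1 P1=- P2=NH2
Op 5: best P0=NH1 P1=- P2=NH3
Op 6: best P0=NH1 P1=- P2=NH2
Op 7: best P0=NH1 P1=NH2 P2=NH2
Op 8: best P0=NH1 P1=NH2 P2=-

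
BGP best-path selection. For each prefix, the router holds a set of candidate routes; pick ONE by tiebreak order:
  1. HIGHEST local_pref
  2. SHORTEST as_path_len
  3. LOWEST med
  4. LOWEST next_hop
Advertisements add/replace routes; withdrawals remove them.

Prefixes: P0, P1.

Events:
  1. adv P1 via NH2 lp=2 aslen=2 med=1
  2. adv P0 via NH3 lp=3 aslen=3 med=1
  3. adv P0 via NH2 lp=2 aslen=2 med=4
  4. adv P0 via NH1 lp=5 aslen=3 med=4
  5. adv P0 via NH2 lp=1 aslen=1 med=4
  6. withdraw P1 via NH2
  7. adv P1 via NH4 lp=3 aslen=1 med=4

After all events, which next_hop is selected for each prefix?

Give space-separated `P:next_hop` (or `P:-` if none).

Answer: P0:NH1 P1:NH4

Derivation:
Op 1: best P0=- P1=NH2
Op 2: best P0=NH3 P1=NH2
Op 3: best P0=NH3 P1=NH2
Op 4: best P0=NH1 P1=NH2
Op 5: best P0=NH1 P1=NH2
Op 6: best P0=NH1 P1=-
Op 7: best P0=NH1 P1=NH4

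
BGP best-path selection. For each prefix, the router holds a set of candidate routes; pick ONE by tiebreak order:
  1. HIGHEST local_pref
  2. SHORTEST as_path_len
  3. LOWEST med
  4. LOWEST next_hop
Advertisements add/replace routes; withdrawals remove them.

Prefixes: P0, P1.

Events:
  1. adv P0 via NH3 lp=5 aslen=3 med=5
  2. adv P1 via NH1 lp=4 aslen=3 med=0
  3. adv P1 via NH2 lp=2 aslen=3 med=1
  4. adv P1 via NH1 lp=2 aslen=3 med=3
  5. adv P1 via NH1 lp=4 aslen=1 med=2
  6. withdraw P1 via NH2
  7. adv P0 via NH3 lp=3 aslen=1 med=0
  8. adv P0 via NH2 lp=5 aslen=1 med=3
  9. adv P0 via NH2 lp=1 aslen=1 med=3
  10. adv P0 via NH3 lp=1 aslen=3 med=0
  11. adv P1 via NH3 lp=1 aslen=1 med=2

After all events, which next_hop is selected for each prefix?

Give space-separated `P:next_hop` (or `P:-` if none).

Answer: P0:NH2 P1:NH1

Derivation:
Op 1: best P0=NH3 P1=-
Op 2: best P0=NH3 P1=NH1
Op 3: best P0=NH3 P1=NH1
Op 4: best P0=NH3 P1=NH2
Op 5: best P0=NH3 P1=NH1
Op 6: best P0=NH3 P1=NH1
Op 7: best P0=NH3 P1=NH1
Op 8: best P0=NH2 P1=NH1
Op 9: best P0=NH3 P1=NH1
Op 10: best P0=NH2 P1=NH1
Op 11: best P0=NH2 P1=NH1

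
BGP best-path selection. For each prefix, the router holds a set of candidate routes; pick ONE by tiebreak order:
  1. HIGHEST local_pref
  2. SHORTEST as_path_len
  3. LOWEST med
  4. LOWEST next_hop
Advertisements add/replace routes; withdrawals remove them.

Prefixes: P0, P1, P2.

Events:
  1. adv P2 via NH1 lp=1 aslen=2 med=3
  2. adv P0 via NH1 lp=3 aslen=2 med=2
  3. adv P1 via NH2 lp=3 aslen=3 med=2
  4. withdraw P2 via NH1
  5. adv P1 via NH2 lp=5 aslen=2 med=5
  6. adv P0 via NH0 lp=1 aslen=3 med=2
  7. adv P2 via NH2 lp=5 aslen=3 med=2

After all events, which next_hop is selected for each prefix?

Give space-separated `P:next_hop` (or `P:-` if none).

Op 1: best P0=- P1=- P2=NH1
Op 2: best P0=NH1 P1=- P2=NH1
Op 3: best P0=NH1 P1=NH2 P2=NH1
Op 4: best P0=NH1 P1=NH2 P2=-
Op 5: best P0=NH1 P1=NH2 P2=-
Op 6: best P0=NH1 P1=NH2 P2=-
Op 7: best P0=NH1 P1=NH2 P2=NH2

Answer: P0:NH1 P1:NH2 P2:NH2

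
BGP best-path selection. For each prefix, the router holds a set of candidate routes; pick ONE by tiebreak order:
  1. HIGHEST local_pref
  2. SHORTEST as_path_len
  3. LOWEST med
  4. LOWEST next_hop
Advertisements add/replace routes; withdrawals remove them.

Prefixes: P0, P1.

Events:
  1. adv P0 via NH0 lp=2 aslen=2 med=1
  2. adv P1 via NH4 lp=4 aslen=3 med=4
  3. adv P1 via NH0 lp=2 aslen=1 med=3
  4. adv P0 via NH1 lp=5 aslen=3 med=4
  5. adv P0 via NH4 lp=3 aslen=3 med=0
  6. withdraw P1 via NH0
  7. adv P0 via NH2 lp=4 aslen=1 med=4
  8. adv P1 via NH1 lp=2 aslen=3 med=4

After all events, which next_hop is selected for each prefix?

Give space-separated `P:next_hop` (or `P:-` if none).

Answer: P0:NH1 P1:NH4

Derivation:
Op 1: best P0=NH0 P1=-
Op 2: best P0=NH0 P1=NH4
Op 3: best P0=NH0 P1=NH4
Op 4: best P0=NH1 P1=NH4
Op 5: best P0=NH1 P1=NH4
Op 6: best P0=NH1 P1=NH4
Op 7: best P0=NH1 P1=NH4
Op 8: best P0=NH1 P1=NH4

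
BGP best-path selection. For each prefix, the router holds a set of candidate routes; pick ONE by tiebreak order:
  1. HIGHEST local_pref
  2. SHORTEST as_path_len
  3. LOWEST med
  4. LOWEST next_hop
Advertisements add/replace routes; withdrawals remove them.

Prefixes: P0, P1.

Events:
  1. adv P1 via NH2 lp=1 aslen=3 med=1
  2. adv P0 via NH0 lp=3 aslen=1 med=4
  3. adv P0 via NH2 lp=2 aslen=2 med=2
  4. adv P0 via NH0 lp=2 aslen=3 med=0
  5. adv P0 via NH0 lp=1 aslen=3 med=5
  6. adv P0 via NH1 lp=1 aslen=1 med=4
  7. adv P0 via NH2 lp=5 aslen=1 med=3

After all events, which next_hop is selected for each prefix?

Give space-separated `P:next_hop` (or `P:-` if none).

Answer: P0:NH2 P1:NH2

Derivation:
Op 1: best P0=- P1=NH2
Op 2: best P0=NH0 P1=NH2
Op 3: best P0=NH0 P1=NH2
Op 4: best P0=NH2 P1=NH2
Op 5: best P0=NH2 P1=NH2
Op 6: best P0=NH2 P1=NH2
Op 7: best P0=NH2 P1=NH2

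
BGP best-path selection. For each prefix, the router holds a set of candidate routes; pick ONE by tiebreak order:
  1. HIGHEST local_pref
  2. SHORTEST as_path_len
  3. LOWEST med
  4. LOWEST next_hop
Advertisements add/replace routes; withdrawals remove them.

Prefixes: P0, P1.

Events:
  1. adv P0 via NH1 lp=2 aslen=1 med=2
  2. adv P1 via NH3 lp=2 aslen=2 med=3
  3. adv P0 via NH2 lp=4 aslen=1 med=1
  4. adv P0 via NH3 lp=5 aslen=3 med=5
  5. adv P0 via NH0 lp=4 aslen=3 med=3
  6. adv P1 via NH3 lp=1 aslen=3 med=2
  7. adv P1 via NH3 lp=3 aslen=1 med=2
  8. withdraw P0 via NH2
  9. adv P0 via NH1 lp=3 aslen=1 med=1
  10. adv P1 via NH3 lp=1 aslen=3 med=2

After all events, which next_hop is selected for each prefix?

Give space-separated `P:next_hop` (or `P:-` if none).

Op 1: best P0=NH1 P1=-
Op 2: best P0=NH1 P1=NH3
Op 3: best P0=NH2 P1=NH3
Op 4: best P0=NH3 P1=NH3
Op 5: best P0=NH3 P1=NH3
Op 6: best P0=NH3 P1=NH3
Op 7: best P0=NH3 P1=NH3
Op 8: best P0=NH3 P1=NH3
Op 9: best P0=NH3 P1=NH3
Op 10: best P0=NH3 P1=NH3

Answer: P0:NH3 P1:NH3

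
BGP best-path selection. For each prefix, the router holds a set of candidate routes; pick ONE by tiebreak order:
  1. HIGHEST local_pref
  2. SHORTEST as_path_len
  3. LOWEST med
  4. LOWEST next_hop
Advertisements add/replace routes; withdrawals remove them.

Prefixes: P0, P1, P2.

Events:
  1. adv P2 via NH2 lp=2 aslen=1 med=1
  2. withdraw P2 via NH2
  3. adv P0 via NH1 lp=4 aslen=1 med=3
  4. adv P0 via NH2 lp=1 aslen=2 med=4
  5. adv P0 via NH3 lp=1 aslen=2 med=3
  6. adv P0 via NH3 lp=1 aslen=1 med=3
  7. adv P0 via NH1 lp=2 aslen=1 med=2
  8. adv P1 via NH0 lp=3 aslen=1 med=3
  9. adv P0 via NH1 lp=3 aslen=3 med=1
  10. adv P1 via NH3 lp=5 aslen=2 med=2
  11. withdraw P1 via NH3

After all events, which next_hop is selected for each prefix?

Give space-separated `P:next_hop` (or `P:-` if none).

Answer: P0:NH1 P1:NH0 P2:-

Derivation:
Op 1: best P0=- P1=- P2=NH2
Op 2: best P0=- P1=- P2=-
Op 3: best P0=NH1 P1=- P2=-
Op 4: best P0=NH1 P1=- P2=-
Op 5: best P0=NH1 P1=- P2=-
Op 6: best P0=NH1 P1=- P2=-
Op 7: best P0=NH1 P1=- P2=-
Op 8: best P0=NH1 P1=NH0 P2=-
Op 9: best P0=NH1 P1=NH0 P2=-
Op 10: best P0=NH1 P1=NH3 P2=-
Op 11: best P0=NH1 P1=NH0 P2=-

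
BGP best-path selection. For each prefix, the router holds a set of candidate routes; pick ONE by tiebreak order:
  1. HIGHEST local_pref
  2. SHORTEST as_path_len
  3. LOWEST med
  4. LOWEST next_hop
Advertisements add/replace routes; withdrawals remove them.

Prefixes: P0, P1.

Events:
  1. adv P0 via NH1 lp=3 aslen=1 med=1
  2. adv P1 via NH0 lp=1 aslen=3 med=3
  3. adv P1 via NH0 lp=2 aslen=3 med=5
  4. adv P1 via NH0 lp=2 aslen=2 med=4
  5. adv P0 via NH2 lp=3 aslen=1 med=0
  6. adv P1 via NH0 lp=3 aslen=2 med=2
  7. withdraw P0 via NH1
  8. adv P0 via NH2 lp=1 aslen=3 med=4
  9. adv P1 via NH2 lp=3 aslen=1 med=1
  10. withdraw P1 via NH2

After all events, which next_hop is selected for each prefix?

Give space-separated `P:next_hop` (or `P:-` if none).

Answer: P0:NH2 P1:NH0

Derivation:
Op 1: best P0=NH1 P1=-
Op 2: best P0=NH1 P1=NH0
Op 3: best P0=NH1 P1=NH0
Op 4: best P0=NH1 P1=NH0
Op 5: best P0=NH2 P1=NH0
Op 6: best P0=NH2 P1=NH0
Op 7: best P0=NH2 P1=NH0
Op 8: best P0=NH2 P1=NH0
Op 9: best P0=NH2 P1=NH2
Op 10: best P0=NH2 P1=NH0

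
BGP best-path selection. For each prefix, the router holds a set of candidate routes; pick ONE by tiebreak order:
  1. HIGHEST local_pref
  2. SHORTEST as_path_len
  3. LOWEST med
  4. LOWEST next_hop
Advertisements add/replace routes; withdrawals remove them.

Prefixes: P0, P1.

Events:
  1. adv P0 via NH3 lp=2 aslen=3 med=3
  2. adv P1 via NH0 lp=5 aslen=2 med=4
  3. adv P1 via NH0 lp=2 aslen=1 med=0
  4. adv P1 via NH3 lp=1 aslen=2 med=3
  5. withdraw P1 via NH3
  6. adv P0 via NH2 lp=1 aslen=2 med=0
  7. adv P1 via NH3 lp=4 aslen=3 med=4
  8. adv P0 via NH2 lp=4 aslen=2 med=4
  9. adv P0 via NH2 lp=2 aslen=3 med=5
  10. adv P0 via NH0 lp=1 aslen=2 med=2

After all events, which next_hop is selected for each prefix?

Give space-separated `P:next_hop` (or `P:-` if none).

Answer: P0:NH3 P1:NH3

Derivation:
Op 1: best P0=NH3 P1=-
Op 2: best P0=NH3 P1=NH0
Op 3: best P0=NH3 P1=NH0
Op 4: best P0=NH3 P1=NH0
Op 5: best P0=NH3 P1=NH0
Op 6: best P0=NH3 P1=NH0
Op 7: best P0=NH3 P1=NH3
Op 8: best P0=NH2 P1=NH3
Op 9: best P0=NH3 P1=NH3
Op 10: best P0=NH3 P1=NH3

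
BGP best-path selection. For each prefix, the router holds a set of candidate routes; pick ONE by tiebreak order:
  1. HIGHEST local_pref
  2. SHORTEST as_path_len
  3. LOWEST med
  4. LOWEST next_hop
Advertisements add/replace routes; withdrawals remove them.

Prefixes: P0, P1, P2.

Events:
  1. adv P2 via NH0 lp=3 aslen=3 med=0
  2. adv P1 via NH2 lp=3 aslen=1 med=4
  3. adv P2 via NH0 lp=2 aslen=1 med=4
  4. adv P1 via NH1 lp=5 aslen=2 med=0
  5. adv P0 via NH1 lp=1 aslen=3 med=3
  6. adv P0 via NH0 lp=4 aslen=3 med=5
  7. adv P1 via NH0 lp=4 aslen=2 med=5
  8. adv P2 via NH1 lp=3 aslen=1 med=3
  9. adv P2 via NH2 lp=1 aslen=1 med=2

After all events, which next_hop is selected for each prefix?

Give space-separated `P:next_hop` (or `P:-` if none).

Answer: P0:NH0 P1:NH1 P2:NH1

Derivation:
Op 1: best P0=- P1=- P2=NH0
Op 2: best P0=- P1=NH2 P2=NH0
Op 3: best P0=- P1=NH2 P2=NH0
Op 4: best P0=- P1=NH1 P2=NH0
Op 5: best P0=NH1 P1=NH1 P2=NH0
Op 6: best P0=NH0 P1=NH1 P2=NH0
Op 7: best P0=NH0 P1=NH1 P2=NH0
Op 8: best P0=NH0 P1=NH1 P2=NH1
Op 9: best P0=NH0 P1=NH1 P2=NH1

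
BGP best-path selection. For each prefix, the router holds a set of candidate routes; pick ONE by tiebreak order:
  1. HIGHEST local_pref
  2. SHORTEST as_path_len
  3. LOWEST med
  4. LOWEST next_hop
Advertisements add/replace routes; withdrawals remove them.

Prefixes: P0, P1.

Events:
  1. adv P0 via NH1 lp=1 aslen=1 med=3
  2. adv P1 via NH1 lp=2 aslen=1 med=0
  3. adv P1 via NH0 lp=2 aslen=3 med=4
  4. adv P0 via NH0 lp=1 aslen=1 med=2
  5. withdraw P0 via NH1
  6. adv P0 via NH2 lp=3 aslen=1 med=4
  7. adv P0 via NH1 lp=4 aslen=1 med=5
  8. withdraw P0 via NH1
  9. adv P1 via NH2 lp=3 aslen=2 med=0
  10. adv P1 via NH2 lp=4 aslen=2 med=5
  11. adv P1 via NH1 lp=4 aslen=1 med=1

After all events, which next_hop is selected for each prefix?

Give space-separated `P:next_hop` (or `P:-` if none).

Op 1: best P0=NH1 P1=-
Op 2: best P0=NH1 P1=NH1
Op 3: best P0=NH1 P1=NH1
Op 4: best P0=NH0 P1=NH1
Op 5: best P0=NH0 P1=NH1
Op 6: best P0=NH2 P1=NH1
Op 7: best P0=NH1 P1=NH1
Op 8: best P0=NH2 P1=NH1
Op 9: best P0=NH2 P1=NH2
Op 10: best P0=NH2 P1=NH2
Op 11: best P0=NH2 P1=NH1

Answer: P0:NH2 P1:NH1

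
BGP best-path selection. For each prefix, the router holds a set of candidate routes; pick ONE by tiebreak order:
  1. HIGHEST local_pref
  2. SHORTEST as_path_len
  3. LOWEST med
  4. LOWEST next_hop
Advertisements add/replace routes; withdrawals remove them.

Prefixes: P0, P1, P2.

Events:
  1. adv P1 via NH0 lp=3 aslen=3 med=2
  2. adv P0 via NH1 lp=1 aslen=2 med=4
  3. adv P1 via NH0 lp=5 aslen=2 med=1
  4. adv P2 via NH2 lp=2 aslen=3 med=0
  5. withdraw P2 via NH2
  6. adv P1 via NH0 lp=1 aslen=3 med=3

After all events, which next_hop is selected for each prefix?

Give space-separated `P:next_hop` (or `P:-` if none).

Op 1: best P0=- P1=NH0 P2=-
Op 2: best P0=NH1 P1=NH0 P2=-
Op 3: best P0=NH1 P1=NH0 P2=-
Op 4: best P0=NH1 P1=NH0 P2=NH2
Op 5: best P0=NH1 P1=NH0 P2=-
Op 6: best P0=NH1 P1=NH0 P2=-

Answer: P0:NH1 P1:NH0 P2:-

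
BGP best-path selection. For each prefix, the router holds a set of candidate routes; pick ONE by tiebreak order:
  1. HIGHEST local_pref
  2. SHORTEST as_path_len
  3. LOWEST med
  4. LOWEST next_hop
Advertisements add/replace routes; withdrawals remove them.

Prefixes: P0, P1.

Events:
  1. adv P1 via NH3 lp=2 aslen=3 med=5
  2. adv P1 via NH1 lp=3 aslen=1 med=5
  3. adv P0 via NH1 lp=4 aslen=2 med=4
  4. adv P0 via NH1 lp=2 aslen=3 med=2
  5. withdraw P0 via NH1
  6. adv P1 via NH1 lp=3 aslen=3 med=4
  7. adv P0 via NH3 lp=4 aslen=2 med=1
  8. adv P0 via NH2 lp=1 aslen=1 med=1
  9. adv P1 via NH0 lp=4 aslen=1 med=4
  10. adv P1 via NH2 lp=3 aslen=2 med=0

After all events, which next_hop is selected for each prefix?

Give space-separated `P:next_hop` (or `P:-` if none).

Answer: P0:NH3 P1:NH0

Derivation:
Op 1: best P0=- P1=NH3
Op 2: best P0=- P1=NH1
Op 3: best P0=NH1 P1=NH1
Op 4: best P0=NH1 P1=NH1
Op 5: best P0=- P1=NH1
Op 6: best P0=- P1=NH1
Op 7: best P0=NH3 P1=NH1
Op 8: best P0=NH3 P1=NH1
Op 9: best P0=NH3 P1=NH0
Op 10: best P0=NH3 P1=NH0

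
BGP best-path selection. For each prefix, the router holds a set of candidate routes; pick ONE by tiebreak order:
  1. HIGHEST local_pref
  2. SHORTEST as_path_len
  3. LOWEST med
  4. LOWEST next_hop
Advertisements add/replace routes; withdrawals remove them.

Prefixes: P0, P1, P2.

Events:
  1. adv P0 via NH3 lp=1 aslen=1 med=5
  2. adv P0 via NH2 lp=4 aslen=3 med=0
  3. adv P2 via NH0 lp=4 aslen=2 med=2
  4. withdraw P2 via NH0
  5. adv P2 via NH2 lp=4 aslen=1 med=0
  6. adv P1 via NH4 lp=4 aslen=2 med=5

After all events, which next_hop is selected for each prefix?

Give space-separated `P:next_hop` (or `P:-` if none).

Op 1: best P0=NH3 P1=- P2=-
Op 2: best P0=NH2 P1=- P2=-
Op 3: best P0=NH2 P1=- P2=NH0
Op 4: best P0=NH2 P1=- P2=-
Op 5: best P0=NH2 P1=- P2=NH2
Op 6: best P0=NH2 P1=NH4 P2=NH2

Answer: P0:NH2 P1:NH4 P2:NH2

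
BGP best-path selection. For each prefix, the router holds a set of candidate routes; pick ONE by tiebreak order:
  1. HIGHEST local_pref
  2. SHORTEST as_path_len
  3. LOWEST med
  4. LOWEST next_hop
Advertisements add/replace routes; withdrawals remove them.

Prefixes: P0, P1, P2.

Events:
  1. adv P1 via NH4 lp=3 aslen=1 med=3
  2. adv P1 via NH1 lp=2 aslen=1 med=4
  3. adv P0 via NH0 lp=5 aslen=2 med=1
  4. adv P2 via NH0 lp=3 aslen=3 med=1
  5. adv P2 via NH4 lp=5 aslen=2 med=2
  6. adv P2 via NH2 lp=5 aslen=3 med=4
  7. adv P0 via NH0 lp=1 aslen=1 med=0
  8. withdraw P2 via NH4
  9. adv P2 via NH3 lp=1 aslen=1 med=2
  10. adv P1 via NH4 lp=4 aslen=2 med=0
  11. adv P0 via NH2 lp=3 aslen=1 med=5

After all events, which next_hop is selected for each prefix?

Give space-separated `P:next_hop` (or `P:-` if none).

Answer: P0:NH2 P1:NH4 P2:NH2

Derivation:
Op 1: best P0=- P1=NH4 P2=-
Op 2: best P0=- P1=NH4 P2=-
Op 3: best P0=NH0 P1=NH4 P2=-
Op 4: best P0=NH0 P1=NH4 P2=NH0
Op 5: best P0=NH0 P1=NH4 P2=NH4
Op 6: best P0=NH0 P1=NH4 P2=NH4
Op 7: best P0=NH0 P1=NH4 P2=NH4
Op 8: best P0=NH0 P1=NH4 P2=NH2
Op 9: best P0=NH0 P1=NH4 P2=NH2
Op 10: best P0=NH0 P1=NH4 P2=NH2
Op 11: best P0=NH2 P1=NH4 P2=NH2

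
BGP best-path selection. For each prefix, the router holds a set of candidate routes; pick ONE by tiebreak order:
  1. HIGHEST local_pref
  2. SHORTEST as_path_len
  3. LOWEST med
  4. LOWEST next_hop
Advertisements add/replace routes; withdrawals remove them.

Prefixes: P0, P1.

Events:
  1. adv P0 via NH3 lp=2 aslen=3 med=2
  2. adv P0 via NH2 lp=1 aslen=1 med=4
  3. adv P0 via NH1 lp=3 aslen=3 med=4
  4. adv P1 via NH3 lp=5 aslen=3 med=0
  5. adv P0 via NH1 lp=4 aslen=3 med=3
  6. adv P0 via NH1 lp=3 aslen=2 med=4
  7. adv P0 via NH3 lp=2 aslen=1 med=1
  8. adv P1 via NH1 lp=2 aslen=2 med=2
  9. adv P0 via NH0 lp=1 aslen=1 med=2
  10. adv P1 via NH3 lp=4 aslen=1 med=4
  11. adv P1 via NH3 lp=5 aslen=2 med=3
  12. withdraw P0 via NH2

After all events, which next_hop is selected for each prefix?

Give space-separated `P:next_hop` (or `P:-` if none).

Answer: P0:NH1 P1:NH3

Derivation:
Op 1: best P0=NH3 P1=-
Op 2: best P0=NH3 P1=-
Op 3: best P0=NH1 P1=-
Op 4: best P0=NH1 P1=NH3
Op 5: best P0=NH1 P1=NH3
Op 6: best P0=NH1 P1=NH3
Op 7: best P0=NH1 P1=NH3
Op 8: best P0=NH1 P1=NH3
Op 9: best P0=NH1 P1=NH3
Op 10: best P0=NH1 P1=NH3
Op 11: best P0=NH1 P1=NH3
Op 12: best P0=NH1 P1=NH3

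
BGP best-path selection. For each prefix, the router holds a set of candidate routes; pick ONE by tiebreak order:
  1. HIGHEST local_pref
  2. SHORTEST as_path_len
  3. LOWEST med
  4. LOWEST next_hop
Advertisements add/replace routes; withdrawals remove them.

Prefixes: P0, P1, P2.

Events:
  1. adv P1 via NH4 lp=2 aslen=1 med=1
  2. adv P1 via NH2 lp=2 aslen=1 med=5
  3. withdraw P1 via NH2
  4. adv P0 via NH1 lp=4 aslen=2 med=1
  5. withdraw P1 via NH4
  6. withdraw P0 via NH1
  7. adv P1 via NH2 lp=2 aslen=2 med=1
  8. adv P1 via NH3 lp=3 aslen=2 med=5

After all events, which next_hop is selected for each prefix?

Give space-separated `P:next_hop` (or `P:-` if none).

Op 1: best P0=- P1=NH4 P2=-
Op 2: best P0=- P1=NH4 P2=-
Op 3: best P0=- P1=NH4 P2=-
Op 4: best P0=NH1 P1=NH4 P2=-
Op 5: best P0=NH1 P1=- P2=-
Op 6: best P0=- P1=- P2=-
Op 7: best P0=- P1=NH2 P2=-
Op 8: best P0=- P1=NH3 P2=-

Answer: P0:- P1:NH3 P2:-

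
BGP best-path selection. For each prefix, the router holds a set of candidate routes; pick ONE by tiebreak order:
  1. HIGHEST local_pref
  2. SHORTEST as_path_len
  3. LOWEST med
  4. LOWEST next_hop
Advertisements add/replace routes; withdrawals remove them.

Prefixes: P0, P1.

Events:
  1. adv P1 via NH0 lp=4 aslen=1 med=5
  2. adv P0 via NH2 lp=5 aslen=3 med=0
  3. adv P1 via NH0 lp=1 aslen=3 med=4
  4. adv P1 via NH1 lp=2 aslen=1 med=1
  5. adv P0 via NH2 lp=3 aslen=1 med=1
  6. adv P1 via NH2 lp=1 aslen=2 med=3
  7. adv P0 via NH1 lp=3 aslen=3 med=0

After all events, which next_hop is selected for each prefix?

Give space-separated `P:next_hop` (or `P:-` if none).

Op 1: best P0=- P1=NH0
Op 2: best P0=NH2 P1=NH0
Op 3: best P0=NH2 P1=NH0
Op 4: best P0=NH2 P1=NH1
Op 5: best P0=NH2 P1=NH1
Op 6: best P0=NH2 P1=NH1
Op 7: best P0=NH2 P1=NH1

Answer: P0:NH2 P1:NH1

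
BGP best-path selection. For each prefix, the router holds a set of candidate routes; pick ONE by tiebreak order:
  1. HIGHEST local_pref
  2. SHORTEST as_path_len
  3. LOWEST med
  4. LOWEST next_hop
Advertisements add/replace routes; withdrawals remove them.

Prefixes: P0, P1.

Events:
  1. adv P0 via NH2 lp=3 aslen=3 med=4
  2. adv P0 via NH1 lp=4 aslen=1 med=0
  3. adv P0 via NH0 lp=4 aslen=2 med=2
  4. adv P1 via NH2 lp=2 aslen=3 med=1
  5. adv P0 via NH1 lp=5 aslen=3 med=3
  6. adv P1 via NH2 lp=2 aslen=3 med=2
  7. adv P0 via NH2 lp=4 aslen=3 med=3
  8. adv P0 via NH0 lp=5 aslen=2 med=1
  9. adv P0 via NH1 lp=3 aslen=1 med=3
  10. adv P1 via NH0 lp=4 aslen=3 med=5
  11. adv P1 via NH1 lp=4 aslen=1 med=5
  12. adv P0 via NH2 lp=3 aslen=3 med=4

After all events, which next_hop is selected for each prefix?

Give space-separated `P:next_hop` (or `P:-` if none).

Answer: P0:NH0 P1:NH1

Derivation:
Op 1: best P0=NH2 P1=-
Op 2: best P0=NH1 P1=-
Op 3: best P0=NH1 P1=-
Op 4: best P0=NH1 P1=NH2
Op 5: best P0=NH1 P1=NH2
Op 6: best P0=NH1 P1=NH2
Op 7: best P0=NH1 P1=NH2
Op 8: best P0=NH0 P1=NH2
Op 9: best P0=NH0 P1=NH2
Op 10: best P0=NH0 P1=NH0
Op 11: best P0=NH0 P1=NH1
Op 12: best P0=NH0 P1=NH1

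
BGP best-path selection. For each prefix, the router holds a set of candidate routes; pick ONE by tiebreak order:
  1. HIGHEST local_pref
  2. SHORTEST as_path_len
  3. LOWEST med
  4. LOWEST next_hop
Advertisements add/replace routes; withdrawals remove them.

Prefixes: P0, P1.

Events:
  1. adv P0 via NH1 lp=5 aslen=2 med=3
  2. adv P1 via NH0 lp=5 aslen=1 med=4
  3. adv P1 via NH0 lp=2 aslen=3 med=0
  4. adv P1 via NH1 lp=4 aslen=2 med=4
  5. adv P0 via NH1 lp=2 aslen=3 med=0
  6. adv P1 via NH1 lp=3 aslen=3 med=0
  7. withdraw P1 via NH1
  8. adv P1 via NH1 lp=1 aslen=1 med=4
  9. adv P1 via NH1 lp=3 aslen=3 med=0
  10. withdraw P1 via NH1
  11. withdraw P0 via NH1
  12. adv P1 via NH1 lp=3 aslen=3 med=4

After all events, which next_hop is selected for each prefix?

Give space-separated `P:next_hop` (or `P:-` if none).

Answer: P0:- P1:NH1

Derivation:
Op 1: best P0=NH1 P1=-
Op 2: best P0=NH1 P1=NH0
Op 3: best P0=NH1 P1=NH0
Op 4: best P0=NH1 P1=NH1
Op 5: best P0=NH1 P1=NH1
Op 6: best P0=NH1 P1=NH1
Op 7: best P0=NH1 P1=NH0
Op 8: best P0=NH1 P1=NH0
Op 9: best P0=NH1 P1=NH1
Op 10: best P0=NH1 P1=NH0
Op 11: best P0=- P1=NH0
Op 12: best P0=- P1=NH1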